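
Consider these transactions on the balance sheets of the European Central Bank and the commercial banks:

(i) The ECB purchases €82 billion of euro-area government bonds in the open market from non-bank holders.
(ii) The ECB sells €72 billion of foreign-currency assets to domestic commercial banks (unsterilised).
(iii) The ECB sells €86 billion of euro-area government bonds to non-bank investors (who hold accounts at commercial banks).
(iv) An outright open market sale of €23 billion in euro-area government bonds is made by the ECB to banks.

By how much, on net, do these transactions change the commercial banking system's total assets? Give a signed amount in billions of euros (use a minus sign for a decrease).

Asset purchase (from non-banks) €82 billion: bank balance sheets expand → +€82B.
FX sale €72 billion: just an asset swap on bank balance sheets → 0.
Asset sale (to non-banks) €86 billion: bank balance sheets shrink → −€86B.
OMO sale (to banks) €23 billion: just an asset swap on bank balance sheets → 0.
Net: 82 + 0 − 86 + 0 = -€4 billion.

-€4 billion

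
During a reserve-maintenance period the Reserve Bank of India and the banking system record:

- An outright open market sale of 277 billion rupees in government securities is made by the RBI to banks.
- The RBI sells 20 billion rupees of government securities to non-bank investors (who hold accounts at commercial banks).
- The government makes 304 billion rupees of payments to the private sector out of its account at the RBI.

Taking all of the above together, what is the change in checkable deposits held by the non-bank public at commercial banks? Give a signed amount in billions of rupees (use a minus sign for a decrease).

+284 billion

OMO sale (to banks) 277 billion rupees: the counterparty is a bank, so public deposits are unchanged → 0.
Asset sale (to non-banks) 20 billion rupees: non-bank counterparties' bank balances fall → −20B.
Government spending 304 billion rupees: non-bank counterparties' bank balances rise → +304B.
Net: 0 − 20 + 304 = +284 billion.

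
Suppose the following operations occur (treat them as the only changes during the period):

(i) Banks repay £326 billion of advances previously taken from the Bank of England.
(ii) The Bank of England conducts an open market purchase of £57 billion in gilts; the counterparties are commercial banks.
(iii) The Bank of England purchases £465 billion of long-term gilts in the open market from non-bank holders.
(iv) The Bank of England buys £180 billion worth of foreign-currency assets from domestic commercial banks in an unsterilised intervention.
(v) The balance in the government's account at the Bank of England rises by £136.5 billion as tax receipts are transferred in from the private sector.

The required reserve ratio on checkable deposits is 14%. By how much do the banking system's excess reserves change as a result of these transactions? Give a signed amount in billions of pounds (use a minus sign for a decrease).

Discount-window repayment £326 billion: reserves −£326B, deposits 0.
OMO purchase (from banks) £57 billion: reserves +£57B, deposits 0.
Asset purchase (from non-banks) £465 billion: reserves +£465B, deposits +£465B.
FX purchase £180 billion: reserves +£180B, deposits 0.
Government account inflow £136.5 billion: reserves −£136.5B, deposits −£136.5B.
Totals: Δreserves = +£239.5B, Δdeposits = +£328.5B.
Δrequired reserves = 14% × +£328.5B = +£45.99B.
Δexcess reserves = Δreserves − Δrequired = +£239.5B − (+£45.99B) = +£193.51 billion.

+£193.51 billion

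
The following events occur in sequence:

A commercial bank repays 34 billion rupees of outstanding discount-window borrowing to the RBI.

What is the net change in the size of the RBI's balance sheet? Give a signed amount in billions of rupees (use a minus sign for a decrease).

Discount-window repayment 34 billion rupees: an RBI asset is shed → −34B.

-34 billion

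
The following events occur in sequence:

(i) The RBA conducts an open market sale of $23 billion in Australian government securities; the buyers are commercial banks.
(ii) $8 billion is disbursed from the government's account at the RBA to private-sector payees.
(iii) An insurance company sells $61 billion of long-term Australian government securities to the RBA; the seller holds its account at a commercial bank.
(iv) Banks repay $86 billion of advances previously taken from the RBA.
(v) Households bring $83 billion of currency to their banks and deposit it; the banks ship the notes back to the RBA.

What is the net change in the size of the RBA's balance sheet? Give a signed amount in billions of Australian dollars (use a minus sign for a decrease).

OMO sale (to banks) $23 billion: an RBA asset is shed → −$23B.
Government spending $8 billion: only the composition of liabilities changes → 0.
Asset purchase (from non-banks) $61 billion: an RBA asset is acquired → +$61B.
Discount-window repayment $86 billion: an RBA asset is shed → −$86B.
Currency deposit $83 billion: only the composition of liabilities changes → 0.
Net: −23 + 0 + 61 − 86 + 0 = -$48 billion.

-$48 billion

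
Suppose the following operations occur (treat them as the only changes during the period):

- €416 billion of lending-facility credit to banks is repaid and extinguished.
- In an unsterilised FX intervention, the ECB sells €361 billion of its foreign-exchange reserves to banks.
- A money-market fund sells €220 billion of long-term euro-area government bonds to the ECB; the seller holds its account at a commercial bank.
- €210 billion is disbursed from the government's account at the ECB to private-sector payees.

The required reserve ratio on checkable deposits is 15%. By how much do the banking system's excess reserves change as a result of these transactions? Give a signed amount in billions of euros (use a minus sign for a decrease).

Discount-window repayment €416 billion: reserves −€416B, deposits 0.
FX sale €361 billion: reserves −€361B, deposits 0.
Asset purchase (from non-banks) €220 billion: reserves +€220B, deposits +€220B.
Government spending €210 billion: reserves +€210B, deposits +€210B.
Totals: Δreserves = −€347B, Δdeposits = +€430B.
Δrequired reserves = 15% × +€430B = +€64.5B.
Δexcess reserves = Δreserves − Δrequired = −€347B − (+€64.5B) = -€411.5 billion.

-€411.5 billion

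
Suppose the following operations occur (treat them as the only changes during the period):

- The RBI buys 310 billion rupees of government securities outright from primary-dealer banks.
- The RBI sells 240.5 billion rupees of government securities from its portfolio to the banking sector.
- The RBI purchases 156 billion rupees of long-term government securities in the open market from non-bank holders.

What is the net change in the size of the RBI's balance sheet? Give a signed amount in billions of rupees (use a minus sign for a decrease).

OMO purchase (from banks) 310 billion rupees: an RBI asset is acquired → +310B.
OMO sale (to banks) 240.5 billion rupees: an RBI asset is shed → −240.5B.
Asset purchase (from non-banks) 156 billion rupees: an RBI asset is acquired → +156B.
Net: 310 − 240.5 + 156 = +225.5 billion.

+225.5 billion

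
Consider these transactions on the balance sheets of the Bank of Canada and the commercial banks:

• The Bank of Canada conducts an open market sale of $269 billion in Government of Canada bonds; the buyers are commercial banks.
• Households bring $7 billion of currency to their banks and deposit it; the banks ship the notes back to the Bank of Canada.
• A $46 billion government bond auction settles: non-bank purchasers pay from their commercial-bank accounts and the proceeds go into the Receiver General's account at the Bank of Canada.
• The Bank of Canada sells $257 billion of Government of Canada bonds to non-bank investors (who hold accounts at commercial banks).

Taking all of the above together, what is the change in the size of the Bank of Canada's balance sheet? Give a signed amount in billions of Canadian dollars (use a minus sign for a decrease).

-$526 billion

Bank of Canada balance sheet:
  Assets:      Securities −$526B
  Liabilities: Bank reserves −$565B, Currency in circulation −$7B, Government deposits +$46B
Commercial banking system:
  Assets:      Reserves at CB −$565B, Securities +$269B
  Liabilities: Checkable deposits −$296B
Change in total Bank of Canada assets = -$526 billion.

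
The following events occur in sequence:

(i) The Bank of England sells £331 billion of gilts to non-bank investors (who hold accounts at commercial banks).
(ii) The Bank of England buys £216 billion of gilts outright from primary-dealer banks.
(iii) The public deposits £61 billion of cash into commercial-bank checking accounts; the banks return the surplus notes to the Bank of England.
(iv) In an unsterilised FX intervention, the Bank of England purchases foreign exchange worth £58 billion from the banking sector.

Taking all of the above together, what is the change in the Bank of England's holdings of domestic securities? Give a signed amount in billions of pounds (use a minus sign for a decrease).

Asset sale (to non-banks) £331 billion: securities removed from the Bank of England's portfolio → −£331B.
OMO purchase (from banks) £216 billion: securities added to the Bank of England's portfolio → +£216B.
Currency deposit £61 billion: the Bank of England's securities portfolio is untouched → 0.
FX purchase £58 billion: the Bank of England's securities portfolio is untouched → 0.
Net: −331 + 216 + 0 + 0 = -£115 billion.

-£115 billion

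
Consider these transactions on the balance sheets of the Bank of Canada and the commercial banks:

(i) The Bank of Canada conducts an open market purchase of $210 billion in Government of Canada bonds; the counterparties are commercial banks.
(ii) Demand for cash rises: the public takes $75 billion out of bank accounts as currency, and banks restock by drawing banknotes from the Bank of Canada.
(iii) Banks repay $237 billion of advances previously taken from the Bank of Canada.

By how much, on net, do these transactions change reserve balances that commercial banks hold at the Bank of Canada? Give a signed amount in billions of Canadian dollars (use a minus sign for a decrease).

-$102 billion

Bank of Canada balance sheet:
  Assets:      Securities +$210B, Loans to banks −$237B
  Liabilities: Bank reserves −$102B, Currency in circulation +$75B
So the change in reserve balances that commercial banks hold at the Bank of Canada is -$102 billion.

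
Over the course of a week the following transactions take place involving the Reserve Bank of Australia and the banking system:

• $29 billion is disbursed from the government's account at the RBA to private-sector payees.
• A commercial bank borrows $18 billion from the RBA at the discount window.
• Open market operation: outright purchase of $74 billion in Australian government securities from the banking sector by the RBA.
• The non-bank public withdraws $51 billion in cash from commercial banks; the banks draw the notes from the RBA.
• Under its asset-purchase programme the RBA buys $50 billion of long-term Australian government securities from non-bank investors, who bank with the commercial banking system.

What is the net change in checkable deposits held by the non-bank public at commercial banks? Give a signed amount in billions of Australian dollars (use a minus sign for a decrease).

RBA balance sheet:
  Assets:      Securities +$124B, Loans to banks +$18B
  Liabilities: Bank reserves +$120B, Currency in circulation +$51B, Government deposits −$29B
Commercial banking system:
  Assets:      Reserves at CB +$120B, Securities −$74B
  Liabilities: Checkable deposits +$28B, Borrowings from CB +$18B
So the change in checkable deposits held by the non-bank public at commercial banks is +$28 billion.

+$28 billion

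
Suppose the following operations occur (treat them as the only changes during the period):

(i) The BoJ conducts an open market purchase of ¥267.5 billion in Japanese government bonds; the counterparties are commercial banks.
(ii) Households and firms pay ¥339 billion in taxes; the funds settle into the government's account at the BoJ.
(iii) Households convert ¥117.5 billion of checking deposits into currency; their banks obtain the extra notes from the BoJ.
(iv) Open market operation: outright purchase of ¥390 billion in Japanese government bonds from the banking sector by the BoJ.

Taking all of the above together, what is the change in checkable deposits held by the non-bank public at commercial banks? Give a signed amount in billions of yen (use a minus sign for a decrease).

-¥456.5 billion

OMO purchase (from banks) ¥267.5 billion: the counterparty is a bank, so public deposits are unchanged → 0.
Government account inflow ¥339 billion: non-bank counterparties' bank balances fall → −¥339B.
Currency withdrawal ¥117.5 billion: non-bank counterparties' bank balances fall → −¥117.5B.
OMO purchase (from banks) ¥390 billion: the counterparty is a bank, so public deposits are unchanged → 0.
Net: 0 − 339 − 117.5 + 0 = -¥456.5 billion.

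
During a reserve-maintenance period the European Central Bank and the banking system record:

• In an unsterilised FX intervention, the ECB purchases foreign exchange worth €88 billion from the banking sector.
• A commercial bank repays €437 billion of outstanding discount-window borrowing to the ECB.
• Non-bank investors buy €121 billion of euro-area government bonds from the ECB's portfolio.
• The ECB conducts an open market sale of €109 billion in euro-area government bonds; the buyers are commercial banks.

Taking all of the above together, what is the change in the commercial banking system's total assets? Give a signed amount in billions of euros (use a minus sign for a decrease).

ECB balance sheet:
  Assets:      Securities −€230B, Loans to banks −€437B, Foreign assets +€88B
  Liabilities: Bank reserves −€579B
Commercial banking system:
  Assets:      Reserves at CB −€579B, Securities +€109B, Foreign assets −€88B
  Liabilities: Checkable deposits −€121B, Borrowings from CB −€437B
Change in total bank assets = -€558 billion.

-€558 billion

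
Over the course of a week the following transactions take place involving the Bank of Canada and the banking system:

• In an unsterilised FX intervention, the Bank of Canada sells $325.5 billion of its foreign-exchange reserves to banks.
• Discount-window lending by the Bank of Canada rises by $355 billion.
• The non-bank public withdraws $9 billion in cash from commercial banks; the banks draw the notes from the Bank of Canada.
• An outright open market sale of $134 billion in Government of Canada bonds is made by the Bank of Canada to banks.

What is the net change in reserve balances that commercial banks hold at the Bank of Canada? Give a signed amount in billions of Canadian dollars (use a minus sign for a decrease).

-$113.5 billion

FX sale $325.5 billion: the buying banks pay out of their reserve balances → −$325.5B.
Discount-window loan $355 billion: the loan is credited to the bank's reserve account → +$355B.
Currency withdrawal $9 billion: banks swap reserves for currency → −$9B.
OMO sale (to banks) $134 billion: the buying banks pay out of their reserve balances → −$134B.
Net: −325.5 + 355 − 9 − 134 = -$113.5 billion.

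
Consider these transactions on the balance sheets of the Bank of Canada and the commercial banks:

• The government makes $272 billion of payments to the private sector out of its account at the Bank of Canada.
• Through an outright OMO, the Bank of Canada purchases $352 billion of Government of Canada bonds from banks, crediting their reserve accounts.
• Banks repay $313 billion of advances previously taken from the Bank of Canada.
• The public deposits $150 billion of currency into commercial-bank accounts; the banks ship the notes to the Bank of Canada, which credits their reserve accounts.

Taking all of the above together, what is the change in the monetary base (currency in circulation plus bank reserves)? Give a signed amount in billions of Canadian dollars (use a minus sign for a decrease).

Government spending $272 billion: a non-base liability converts back to reserves → +$272B.
OMO purchase (from banks) $352 billion: Bank of Canada balance sheet expands → +$352B.
Discount-window repayment $313 billion: Bank of Canada balance sheet contracts → −$313B.
Currency deposit $150 billion: just a shift between currency and reserves — both are base money → 0.
Net: 272 + 352 − 313 + 0 = +$311 billion.

+$311 billion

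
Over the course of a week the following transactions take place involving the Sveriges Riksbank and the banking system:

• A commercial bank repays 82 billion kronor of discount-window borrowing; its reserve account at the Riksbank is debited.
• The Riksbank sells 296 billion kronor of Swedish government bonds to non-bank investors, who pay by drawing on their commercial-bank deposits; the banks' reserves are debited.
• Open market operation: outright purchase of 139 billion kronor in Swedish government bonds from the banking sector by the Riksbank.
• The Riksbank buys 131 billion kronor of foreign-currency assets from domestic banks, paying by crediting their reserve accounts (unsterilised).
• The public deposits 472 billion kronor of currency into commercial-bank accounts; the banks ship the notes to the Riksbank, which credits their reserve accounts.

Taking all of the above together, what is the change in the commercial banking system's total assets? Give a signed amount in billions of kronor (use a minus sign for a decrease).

Discount-window repayment 82 billion kronor: bank balance sheets shrink → −82B.
Asset sale (to non-banks) 296 billion kronor: bank balance sheets shrink → −296B.
OMO purchase (from banks) 139 billion kronor: just an asset swap on bank balance sheets → 0.
FX purchase 131 billion kronor: just an asset swap on bank balance sheets → 0.
Currency deposit 472 billion kronor: bank balance sheets expand → +472B.
Net: −82 − 296 + 0 + 0 + 472 = +94 billion.

+94 billion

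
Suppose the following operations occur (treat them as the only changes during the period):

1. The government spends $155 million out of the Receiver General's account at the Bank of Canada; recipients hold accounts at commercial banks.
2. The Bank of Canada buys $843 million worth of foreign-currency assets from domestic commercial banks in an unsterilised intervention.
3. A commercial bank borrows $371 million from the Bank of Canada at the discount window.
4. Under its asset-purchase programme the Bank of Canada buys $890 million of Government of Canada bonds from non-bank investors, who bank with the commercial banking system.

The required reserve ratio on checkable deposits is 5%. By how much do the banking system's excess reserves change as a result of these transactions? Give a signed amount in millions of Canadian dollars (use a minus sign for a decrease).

Government spending $155 million: reserves +$155M, deposits +$155M.
FX purchase $843 million: reserves +$843M, deposits 0.
Discount-window loan $371 million: reserves +$371M, deposits 0.
Asset purchase (from non-banks) $890 million: reserves +$890M, deposits +$890M.
Totals: Δreserves = +$2259M, Δdeposits = +$1045M.
Δrequired reserves = 5% × +$1045M = +$52.25M.
Δexcess reserves = Δreserves − Δrequired = +$2259M − (+$52.25M) = +$2206.75 million.

+$2206.75 million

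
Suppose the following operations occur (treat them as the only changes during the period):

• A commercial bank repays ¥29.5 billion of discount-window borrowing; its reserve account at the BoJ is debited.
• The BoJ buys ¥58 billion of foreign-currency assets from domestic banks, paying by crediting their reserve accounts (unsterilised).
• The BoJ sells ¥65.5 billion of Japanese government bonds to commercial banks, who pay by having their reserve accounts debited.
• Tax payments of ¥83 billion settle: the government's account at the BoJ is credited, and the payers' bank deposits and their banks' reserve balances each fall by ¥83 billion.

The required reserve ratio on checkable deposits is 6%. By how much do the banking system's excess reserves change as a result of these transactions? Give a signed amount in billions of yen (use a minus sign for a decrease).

Discount-window repayment ¥29.5 billion: reserves −¥29.5B, deposits 0.
FX purchase ¥58 billion: reserves +¥58B, deposits 0.
OMO sale (to banks) ¥65.5 billion: reserves −¥65.5B, deposits 0.
Government account inflow ¥83 billion: reserves −¥83B, deposits −¥83B.
Totals: Δreserves = −¥120B, Δdeposits = −¥83B.
Δrequired reserves = 6% × −¥83B = −¥4.98B.
Δexcess reserves = Δreserves − Δrequired = −¥120B − (−¥4.98B) = -¥115.02 billion.

-¥115.02 billion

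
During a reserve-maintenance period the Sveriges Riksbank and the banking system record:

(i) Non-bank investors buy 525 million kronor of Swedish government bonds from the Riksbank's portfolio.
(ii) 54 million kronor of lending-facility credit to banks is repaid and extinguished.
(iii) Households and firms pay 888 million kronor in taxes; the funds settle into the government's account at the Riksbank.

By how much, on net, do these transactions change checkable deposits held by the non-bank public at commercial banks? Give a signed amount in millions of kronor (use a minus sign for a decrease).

Asset sale (to non-banks) 525 million kronor: non-bank counterparties' bank balances fall → −525M.
Discount-window repayment 54 million kronor: the counterparty is a bank, so public deposits are unchanged → 0.
Government account inflow 888 million kronor: non-bank counterparties' bank balances fall → −888M.
Net: −525 + 0 − 888 = -1413 million.

-1413 million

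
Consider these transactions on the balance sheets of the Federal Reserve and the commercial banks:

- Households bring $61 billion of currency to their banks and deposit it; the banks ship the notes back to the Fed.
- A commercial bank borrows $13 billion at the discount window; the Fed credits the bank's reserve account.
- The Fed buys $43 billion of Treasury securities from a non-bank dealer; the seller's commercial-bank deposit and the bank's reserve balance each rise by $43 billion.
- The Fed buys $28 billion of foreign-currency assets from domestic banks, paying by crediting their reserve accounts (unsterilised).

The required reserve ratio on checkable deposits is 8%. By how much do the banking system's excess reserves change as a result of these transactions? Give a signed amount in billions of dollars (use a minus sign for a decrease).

Currency deposit $61 billion: reserves +$61B, deposits +$61B.
Discount-window loan $13 billion: reserves +$13B, deposits 0.
Asset purchase (from non-banks) $43 billion: reserves +$43B, deposits +$43B.
FX purchase $28 billion: reserves +$28B, deposits 0.
Totals: Δreserves = +$145B, Δdeposits = +$104B.
Δrequired reserves = 8% × +$104B = +$8.32B.
Δexcess reserves = Δreserves − Δrequired = +$145B − (+$8.32B) = +$136.68 billion.

+$136.68 billion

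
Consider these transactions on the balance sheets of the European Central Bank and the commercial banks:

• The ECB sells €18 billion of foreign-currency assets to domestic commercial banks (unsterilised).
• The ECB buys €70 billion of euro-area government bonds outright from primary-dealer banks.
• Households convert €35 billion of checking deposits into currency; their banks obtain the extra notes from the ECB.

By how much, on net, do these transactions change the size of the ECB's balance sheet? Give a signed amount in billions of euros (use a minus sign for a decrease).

ECB balance sheet:
  Assets:      Securities +€70B, Foreign assets −€18B
  Liabilities: Bank reserves +€17B, Currency in circulation +€35B
Commercial banking system:
  Assets:      Reserves at CB +€17B, Securities −€70B, Foreign assets +€18B
  Liabilities: Checkable deposits −€35B
Change in total ECB assets = +€52 billion.

+€52 billion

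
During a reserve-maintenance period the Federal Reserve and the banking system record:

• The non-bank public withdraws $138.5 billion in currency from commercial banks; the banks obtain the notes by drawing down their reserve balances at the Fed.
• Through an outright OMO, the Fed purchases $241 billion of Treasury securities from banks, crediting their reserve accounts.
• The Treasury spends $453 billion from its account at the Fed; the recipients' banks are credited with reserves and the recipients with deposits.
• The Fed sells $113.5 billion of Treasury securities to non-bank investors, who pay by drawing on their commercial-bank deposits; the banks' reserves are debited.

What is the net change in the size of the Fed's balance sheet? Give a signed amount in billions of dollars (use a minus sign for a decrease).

+$127.5 billion

Fed balance sheet:
  Assets:      Securities +$127.5B
  Liabilities: Bank reserves +$442B, Currency in circulation +$138.5B, Government deposits −$453B
Change in total Fed assets = +$127.5 billion.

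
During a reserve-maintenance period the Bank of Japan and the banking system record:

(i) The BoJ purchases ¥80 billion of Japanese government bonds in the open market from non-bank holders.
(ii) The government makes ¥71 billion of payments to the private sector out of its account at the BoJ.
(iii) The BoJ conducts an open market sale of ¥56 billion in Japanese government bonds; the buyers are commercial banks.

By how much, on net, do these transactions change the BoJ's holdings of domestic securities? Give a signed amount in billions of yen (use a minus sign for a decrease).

+¥24 billion

BoJ balance sheet:
  Assets:      Securities +¥24B
  Liabilities: Bank reserves +¥95B, Government deposits −¥71B
So the change in the BoJ's holdings of domestic securities is +¥24 billion.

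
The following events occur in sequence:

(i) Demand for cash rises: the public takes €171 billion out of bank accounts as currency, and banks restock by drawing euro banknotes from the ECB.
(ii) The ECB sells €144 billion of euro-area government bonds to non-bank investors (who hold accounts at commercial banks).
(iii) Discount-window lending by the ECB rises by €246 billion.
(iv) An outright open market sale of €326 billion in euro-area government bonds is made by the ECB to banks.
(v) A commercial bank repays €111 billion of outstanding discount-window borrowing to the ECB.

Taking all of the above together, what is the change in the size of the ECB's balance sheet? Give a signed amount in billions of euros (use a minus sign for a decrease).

Currency withdrawal €171 billion: only the composition of liabilities changes → 0.
Asset sale (to non-banks) €144 billion: an ECB asset is shed → −€144B.
Discount-window loan €246 billion: an ECB asset is acquired → +€246B.
OMO sale (to banks) €326 billion: an ECB asset is shed → −€326B.
Discount-window repayment €111 billion: an ECB asset is shed → −€111B.
Net: 0 − 144 + 246 − 326 − 111 = -€335 billion.

-€335 billion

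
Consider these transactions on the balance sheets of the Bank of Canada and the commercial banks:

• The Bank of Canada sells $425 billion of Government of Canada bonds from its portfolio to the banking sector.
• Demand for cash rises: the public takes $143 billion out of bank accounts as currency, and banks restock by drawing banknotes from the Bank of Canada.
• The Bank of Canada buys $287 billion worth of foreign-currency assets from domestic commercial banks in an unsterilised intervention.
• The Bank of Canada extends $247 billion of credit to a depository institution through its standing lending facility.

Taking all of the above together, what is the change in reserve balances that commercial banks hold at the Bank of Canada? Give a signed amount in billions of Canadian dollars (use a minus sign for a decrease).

Bank of Canada balance sheet:
  Assets:      Securities −$425B, Loans to banks +$247B, Foreign assets +$287B
  Liabilities: Bank reserves −$34B, Currency in circulation +$143B
Commercial banking system:
  Assets:      Reserves at CB −$34B, Securities +$425B, Foreign assets −$287B
  Liabilities: Checkable deposits −$143B, Borrowings from CB +$247B
So the change in reserve balances that commercial banks hold at the Bank of Canada is -$34 billion.

-$34 billion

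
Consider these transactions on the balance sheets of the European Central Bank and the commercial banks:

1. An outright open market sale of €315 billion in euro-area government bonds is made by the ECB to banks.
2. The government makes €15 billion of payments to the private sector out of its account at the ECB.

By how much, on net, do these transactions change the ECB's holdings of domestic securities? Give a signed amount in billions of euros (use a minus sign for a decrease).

-€315 billion

OMO sale (to banks) €315 billion: securities removed from the ECB's portfolio → −€315B.
Government spending €15 billion: the ECB's securities portfolio is untouched → 0.
Net: −315 + 0 = -€315 billion.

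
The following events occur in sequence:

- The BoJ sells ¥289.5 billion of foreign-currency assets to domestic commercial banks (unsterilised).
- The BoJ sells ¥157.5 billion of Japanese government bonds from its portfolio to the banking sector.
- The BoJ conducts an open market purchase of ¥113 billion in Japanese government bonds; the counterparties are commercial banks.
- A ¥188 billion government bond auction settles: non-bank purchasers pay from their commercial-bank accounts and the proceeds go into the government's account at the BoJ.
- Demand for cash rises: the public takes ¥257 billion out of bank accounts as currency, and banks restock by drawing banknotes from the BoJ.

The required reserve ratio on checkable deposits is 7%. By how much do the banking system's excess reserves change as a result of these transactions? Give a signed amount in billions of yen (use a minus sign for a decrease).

-¥747.85 billion

FX sale ¥289.5 billion: reserves −¥289.5B, deposits 0.
OMO sale (to banks) ¥157.5 billion: reserves −¥157.5B, deposits 0.
OMO purchase (from banks) ¥113 billion: reserves +¥113B, deposits 0.
Government account inflow ¥188 billion: reserves −¥188B, deposits −¥188B.
Currency withdrawal ¥257 billion: reserves −¥257B, deposits −¥257B.
Totals: Δreserves = −¥779B, Δdeposits = −¥445B.
Δrequired reserves = 7% × −¥445B = −¥31.15B.
Δexcess reserves = Δreserves − Δrequired = −¥779B − (−¥31.15B) = -¥747.85 billion.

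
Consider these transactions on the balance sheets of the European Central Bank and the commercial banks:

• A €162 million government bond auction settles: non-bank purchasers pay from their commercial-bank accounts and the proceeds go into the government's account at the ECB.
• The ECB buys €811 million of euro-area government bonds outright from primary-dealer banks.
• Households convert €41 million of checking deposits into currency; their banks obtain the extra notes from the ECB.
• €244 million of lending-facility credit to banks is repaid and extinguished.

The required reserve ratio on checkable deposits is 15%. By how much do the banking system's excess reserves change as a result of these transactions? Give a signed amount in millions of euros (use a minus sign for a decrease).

+€394.45 million

Government account inflow €162 million: reserves −€162M, deposits −€162M.
OMO purchase (from banks) €811 million: reserves +€811M, deposits 0.
Currency withdrawal €41 million: reserves −€41M, deposits −€41M.
Discount-window repayment €244 million: reserves −€244M, deposits 0.
Totals: Δreserves = +€364M, Δdeposits = −€203M.
Δrequired reserves = 15% × −€203M = −€30.45M.
Δexcess reserves = Δreserves − Δrequired = +€364M − (−€30.45M) = +€394.45 million.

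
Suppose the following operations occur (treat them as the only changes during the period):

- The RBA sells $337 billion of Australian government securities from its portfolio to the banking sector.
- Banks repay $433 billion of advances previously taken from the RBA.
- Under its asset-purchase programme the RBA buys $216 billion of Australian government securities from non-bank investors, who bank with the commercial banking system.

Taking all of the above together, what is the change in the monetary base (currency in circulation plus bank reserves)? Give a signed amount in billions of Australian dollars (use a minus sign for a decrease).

RBA balance sheet:
  Assets:      Securities −$121B, Loans to banks −$433B
  Liabilities: Bank reserves −$554B
Commercial banking system:
  Assets:      Reserves at CB −$554B, Securities +$337B
  Liabilities: Checkable deposits +$216B, Borrowings from CB −$433B
Monetary base = currency + reserves: 0 + (−$554B) = -$554 billion.

-$554 billion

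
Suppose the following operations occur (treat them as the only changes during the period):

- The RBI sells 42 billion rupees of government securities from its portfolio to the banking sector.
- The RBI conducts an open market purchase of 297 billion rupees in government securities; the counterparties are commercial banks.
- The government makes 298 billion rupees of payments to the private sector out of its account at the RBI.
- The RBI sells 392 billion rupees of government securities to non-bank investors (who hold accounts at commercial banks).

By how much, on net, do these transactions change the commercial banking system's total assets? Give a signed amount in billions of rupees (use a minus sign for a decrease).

-94 billion

OMO sale (to banks) 42 billion rupees: just an asset swap on bank balance sheets → 0.
OMO purchase (from banks) 297 billion rupees: just an asset swap on bank balance sheets → 0.
Government spending 298 billion rupees: bank balance sheets expand → +298B.
Asset sale (to non-banks) 392 billion rupees: bank balance sheets shrink → −392B.
Net: 0 + 0 + 298 − 392 = -94 billion.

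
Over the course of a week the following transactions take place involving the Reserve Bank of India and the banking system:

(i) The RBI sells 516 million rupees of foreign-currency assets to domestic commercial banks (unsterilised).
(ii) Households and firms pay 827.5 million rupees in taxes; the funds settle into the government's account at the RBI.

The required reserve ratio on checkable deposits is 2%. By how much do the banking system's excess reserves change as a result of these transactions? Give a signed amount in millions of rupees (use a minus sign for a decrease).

-1326.95 million

FX sale 516 million rupees: reserves −516M, deposits 0.
Government account inflow 827.5 million rupees: reserves −827.5M, deposits −827.5M.
Totals: Δreserves = −1343.5M, Δdeposits = −827.5M.
Δrequired reserves = 2% × −827.5M = −16.55M.
Δexcess reserves = Δreserves − Δrequired = −1343.5M − (−16.55M) = -1326.95 million.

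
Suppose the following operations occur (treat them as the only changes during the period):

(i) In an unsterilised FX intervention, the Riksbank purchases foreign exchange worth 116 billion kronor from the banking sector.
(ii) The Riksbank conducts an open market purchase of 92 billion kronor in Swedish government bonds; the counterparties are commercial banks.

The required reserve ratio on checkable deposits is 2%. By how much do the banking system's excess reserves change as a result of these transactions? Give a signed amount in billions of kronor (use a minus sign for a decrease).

+208 billion

FX purchase 116 billion kronor: reserves +116B, deposits 0.
OMO purchase (from banks) 92 billion kronor: reserves +92B, deposits 0.
Totals: Δreserves = +208B, Δdeposits = 0.
Δrequired reserves = 2% × 0 = 0.
Δexcess reserves = Δreserves − Δrequired = +208B − (0) = +208 billion.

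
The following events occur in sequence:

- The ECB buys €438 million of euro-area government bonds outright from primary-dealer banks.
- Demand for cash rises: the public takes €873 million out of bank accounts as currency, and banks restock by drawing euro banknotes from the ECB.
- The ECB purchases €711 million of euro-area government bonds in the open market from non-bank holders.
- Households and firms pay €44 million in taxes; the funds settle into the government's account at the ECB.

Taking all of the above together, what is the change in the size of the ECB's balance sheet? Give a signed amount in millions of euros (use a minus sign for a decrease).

+€1149 million

ECB balance sheet:
  Assets:      Securities +€1149M
  Liabilities: Bank reserves +€232M, Currency in circulation +€873M, Government deposits +€44M
Change in total ECB assets = +€1149 million.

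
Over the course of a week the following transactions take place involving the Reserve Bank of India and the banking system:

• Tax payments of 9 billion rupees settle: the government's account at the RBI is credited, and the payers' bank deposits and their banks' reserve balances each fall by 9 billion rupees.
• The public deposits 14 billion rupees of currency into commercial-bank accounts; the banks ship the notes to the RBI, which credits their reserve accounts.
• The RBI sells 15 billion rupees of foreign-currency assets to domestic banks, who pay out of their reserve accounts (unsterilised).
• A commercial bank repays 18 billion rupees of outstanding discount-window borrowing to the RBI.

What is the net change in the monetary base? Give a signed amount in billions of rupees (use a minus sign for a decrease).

-42 billion

Government account inflow 9 billion rupees: reserves shift to a non-base liability → −9B.
Currency deposit 14 billion rupees: just a shift between currency and reserves — both are base money → 0.
FX sale 15 billion rupees: RBI balance sheet contracts → −15B.
Discount-window repayment 18 billion rupees: RBI balance sheet contracts → −18B.
Net: −9 + 0 − 15 − 18 = -42 billion.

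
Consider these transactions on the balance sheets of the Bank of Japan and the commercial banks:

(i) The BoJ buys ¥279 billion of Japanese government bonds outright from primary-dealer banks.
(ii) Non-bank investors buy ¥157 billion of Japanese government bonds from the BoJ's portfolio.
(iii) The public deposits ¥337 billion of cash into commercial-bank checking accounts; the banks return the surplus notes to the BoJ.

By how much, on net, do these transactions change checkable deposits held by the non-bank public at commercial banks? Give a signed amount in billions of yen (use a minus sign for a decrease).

+¥180 billion

BoJ balance sheet:
  Assets:      Securities +¥122B
  Liabilities: Bank reserves +¥459B, Currency in circulation −¥337B
Commercial banking system:
  Assets:      Reserves at CB +¥459B, Securities −¥279B
  Liabilities: Checkable deposits +¥180B
So the change in checkable deposits held by the non-bank public at commercial banks is +¥180 billion.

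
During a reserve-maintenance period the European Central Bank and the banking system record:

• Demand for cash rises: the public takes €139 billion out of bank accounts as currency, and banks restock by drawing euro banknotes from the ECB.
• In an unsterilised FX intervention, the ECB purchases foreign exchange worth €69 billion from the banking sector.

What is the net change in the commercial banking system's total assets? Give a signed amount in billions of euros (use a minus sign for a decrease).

ECB balance sheet:
  Assets:      Foreign assets +€69B
  Liabilities: Bank reserves −€70B, Currency in circulation +€139B
Commercial banking system:
  Assets:      Reserves at CB −€70B, Foreign assets −€69B
  Liabilities: Checkable deposits −€139B
Change in total bank assets = -€139 billion.

-€139 billion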